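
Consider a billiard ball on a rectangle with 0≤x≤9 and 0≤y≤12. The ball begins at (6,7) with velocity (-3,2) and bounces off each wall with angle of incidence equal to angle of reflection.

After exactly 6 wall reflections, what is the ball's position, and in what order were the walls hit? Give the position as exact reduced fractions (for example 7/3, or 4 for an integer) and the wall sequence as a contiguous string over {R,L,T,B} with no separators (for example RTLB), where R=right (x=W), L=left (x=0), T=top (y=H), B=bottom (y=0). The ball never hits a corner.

Final position: (9,5)
Wall sequence: LTRLBR

1. t=2 → L at (0,11); v=(3,2)
2. t=1/2 → T at (3/2,12); v=(3,-2)
3. t=5/2 → R at (9,7); v=(-3,-2)
4. t=3 → L at (0,1); v=(3,-2)
5. t=1/2 → B at (3/2,0); v=(3,2)
6. t=5/2 → R at (9,5); v=(-3,2)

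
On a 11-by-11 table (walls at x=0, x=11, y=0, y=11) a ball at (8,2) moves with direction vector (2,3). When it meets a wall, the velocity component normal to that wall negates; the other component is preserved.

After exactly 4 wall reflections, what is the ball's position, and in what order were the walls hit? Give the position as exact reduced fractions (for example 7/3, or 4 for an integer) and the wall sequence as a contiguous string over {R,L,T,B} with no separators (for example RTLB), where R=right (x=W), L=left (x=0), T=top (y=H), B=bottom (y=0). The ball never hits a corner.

Final position: (0,1)
Wall sequence: RTBL

1. t=3/2 → R at (11,13/2); v=(-2,3)
2. t=3/2 → T at (8,11); v=(-2,-3)
3. t=11/3 → B at (2/3,0); v=(-2,3)
4. t=1/3 → L at (0,1); v=(2,3)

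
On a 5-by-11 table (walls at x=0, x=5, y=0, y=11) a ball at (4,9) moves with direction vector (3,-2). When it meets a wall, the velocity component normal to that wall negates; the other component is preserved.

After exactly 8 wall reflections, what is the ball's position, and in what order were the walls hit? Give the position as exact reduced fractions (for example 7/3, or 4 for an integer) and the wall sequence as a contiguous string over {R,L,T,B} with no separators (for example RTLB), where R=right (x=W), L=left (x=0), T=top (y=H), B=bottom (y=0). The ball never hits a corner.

1. t=1/3 → R at (5,25/3); v=(-3,-2)
2. t=5/3 → L at (0,5); v=(3,-2)
3. t=5/3 → R at (5,5/3); v=(-3,-2)
4. t=5/6 → B at (5/2,0); v=(-3,2)
5. t=5/6 → L at (0,5/3); v=(3,2)
6. t=5/3 → R at (5,5); v=(-3,2)
7. t=5/3 → L at (0,25/3); v=(3,2)
8. t=4/3 → T at (4,11); v=(3,-2)

Final position: (4,11)
Wall sequence: RLRBLRLT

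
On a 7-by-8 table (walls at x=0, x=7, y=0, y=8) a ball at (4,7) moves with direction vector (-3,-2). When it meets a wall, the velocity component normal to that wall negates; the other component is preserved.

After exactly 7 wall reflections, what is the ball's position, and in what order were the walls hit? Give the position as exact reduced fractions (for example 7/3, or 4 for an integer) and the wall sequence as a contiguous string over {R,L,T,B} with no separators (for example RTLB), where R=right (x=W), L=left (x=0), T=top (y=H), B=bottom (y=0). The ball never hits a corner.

Final position: (0,5/3)
Wall sequence: LBRLTRL

1. t=4/3 → L at (0,13/3); v=(3,-2)
2. t=13/6 → B at (13/2,0); v=(3,2)
3. t=1/6 → R at (7,1/3); v=(-3,2)
4. t=7/3 → L at (0,5); v=(3,2)
5. t=3/2 → T at (9/2,8); v=(3,-2)
6. t=5/6 → R at (7,19/3); v=(-3,-2)
7. t=7/3 → L at (0,5/3); v=(3,-2)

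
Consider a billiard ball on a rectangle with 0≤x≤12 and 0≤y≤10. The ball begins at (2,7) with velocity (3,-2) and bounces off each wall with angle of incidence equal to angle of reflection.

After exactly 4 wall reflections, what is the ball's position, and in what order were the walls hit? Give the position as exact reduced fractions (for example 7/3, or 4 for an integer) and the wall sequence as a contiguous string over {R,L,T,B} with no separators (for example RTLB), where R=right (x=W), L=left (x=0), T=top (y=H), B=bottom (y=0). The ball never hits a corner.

1. t=10/3 → R at (12,1/3); v=(-3,-2)
2. t=1/6 → B at (23/2,0); v=(-3,2)
3. t=23/6 → L at (0,23/3); v=(3,2)
4. t=7/6 → T at (7/2,10); v=(3,-2)

Final position: (7/2,10)
Wall sequence: RBLT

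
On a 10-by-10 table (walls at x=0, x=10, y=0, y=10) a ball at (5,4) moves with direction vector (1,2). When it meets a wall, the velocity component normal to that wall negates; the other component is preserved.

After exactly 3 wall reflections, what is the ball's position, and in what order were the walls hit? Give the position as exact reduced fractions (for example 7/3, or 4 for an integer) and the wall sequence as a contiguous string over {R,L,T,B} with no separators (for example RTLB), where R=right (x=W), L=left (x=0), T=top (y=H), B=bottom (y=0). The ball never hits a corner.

Final position: (7,0)
Wall sequence: TRB

1. t=3 → T at (8,10); v=(1,-2)
2. t=2 → R at (10,6); v=(-1,-2)
3. t=3 → B at (7,0); v=(-1,2)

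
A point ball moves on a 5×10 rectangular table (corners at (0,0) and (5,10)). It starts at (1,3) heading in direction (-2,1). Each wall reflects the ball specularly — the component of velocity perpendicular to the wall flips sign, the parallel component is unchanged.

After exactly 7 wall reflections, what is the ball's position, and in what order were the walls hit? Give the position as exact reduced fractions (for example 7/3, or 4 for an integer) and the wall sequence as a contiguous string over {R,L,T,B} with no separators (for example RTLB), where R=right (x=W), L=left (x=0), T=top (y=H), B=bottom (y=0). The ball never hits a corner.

1. t=1/2 → L at (0,7/2); v=(2,1)
2. t=5/2 → R at (5,6); v=(-2,1)
3. t=5/2 → L at (0,17/2); v=(2,1)
4. t=3/2 → T at (3,10); v=(2,-1)
5. t=1 → R at (5,9); v=(-2,-1)
6. t=5/2 → L at (0,13/2); v=(2,-1)
7. t=5/2 → R at (5,4); v=(-2,-1)

Final position: (5,4)
Wall sequence: LRLTRLR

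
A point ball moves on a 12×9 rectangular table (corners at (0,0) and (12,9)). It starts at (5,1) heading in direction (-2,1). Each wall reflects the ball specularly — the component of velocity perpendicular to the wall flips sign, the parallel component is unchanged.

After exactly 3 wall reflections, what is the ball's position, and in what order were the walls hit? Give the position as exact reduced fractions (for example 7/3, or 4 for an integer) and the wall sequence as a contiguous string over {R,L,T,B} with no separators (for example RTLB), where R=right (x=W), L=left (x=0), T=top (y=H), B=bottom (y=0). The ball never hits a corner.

1. t=5/2 → L at (0,7/2); v=(2,1)
2. t=11/2 → T at (11,9); v=(2,-1)
3. t=1/2 → R at (12,17/2); v=(-2,-1)

Final position: (12,17/2)
Wall sequence: LTR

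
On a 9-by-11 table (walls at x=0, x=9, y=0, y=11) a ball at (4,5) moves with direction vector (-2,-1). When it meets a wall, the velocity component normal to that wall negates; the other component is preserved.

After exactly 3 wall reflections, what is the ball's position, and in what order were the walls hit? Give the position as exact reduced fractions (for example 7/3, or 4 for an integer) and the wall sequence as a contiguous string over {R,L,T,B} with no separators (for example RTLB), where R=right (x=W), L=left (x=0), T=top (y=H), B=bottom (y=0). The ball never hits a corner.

1. t=2 → L at (0,3); v=(2,-1)
2. t=3 → B at (6,0); v=(2,1)
3. t=3/2 → R at (9,3/2); v=(-2,1)

Final position: (9,3/2)
Wall sequence: LBR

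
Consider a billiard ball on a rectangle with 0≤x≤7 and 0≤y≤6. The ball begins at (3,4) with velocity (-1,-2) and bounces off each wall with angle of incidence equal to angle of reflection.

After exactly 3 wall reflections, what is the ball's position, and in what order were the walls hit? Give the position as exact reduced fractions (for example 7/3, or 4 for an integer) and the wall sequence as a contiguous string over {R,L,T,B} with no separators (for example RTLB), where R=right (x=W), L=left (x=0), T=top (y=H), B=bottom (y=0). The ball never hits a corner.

1. t=2 → B at (1,0); v=(-1,2)
2. t=1 → L at (0,2); v=(1,2)
3. t=2 → T at (2,6); v=(1,-2)

Final position: (2,6)
Wall sequence: BLT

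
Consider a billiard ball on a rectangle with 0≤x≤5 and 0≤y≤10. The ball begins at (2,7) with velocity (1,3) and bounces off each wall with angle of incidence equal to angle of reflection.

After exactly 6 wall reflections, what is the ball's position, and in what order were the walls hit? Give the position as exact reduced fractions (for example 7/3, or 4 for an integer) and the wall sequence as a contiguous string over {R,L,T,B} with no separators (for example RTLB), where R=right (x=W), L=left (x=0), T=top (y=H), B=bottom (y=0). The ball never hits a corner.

1. t=1 → T at (3,10); v=(1,-3)
2. t=2 → R at (5,4); v=(-1,-3)
3. t=4/3 → B at (11/3,0); v=(-1,3)
4. t=10/3 → T at (1/3,10); v=(-1,-3)
5. t=1/3 → L at (0,9); v=(1,-3)
6. t=3 → B at (3,0); v=(1,3)

Final position: (3,0)
Wall sequence: TRBTLB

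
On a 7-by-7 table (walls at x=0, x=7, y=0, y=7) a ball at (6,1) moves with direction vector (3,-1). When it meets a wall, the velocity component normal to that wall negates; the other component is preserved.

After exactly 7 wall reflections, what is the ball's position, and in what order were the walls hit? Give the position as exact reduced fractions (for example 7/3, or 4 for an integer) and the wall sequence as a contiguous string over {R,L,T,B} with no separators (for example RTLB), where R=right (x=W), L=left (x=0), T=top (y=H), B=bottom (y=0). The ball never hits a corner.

1. t=1/3 → R at (7,2/3); v=(-3,-1)
2. t=2/3 → B at (5,0); v=(-3,1)
3. t=5/3 → L at (0,5/3); v=(3,1)
4. t=7/3 → R at (7,4); v=(-3,1)
5. t=7/3 → L at (0,19/3); v=(3,1)
6. t=2/3 → T at (2,7); v=(3,-1)
7. t=5/3 → R at (7,16/3); v=(-3,-1)

Final position: (7,16/3)
Wall sequence: RBLRLTR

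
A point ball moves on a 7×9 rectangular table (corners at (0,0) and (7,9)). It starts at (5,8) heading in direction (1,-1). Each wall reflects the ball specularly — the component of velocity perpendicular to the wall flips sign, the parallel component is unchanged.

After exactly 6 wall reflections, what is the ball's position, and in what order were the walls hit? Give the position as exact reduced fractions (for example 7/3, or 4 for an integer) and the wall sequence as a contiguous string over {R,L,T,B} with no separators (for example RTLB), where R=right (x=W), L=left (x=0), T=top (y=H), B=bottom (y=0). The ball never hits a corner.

1. t=2 → R at (7,6); v=(-1,-1)
2. t=6 → B at (1,0); v=(-1,1)
3. t=1 → L at (0,1); v=(1,1)
4. t=7 → R at (7,8); v=(-1,1)
5. t=1 → T at (6,9); v=(-1,-1)
6. t=6 → L at (0,3); v=(1,-1)

Final position: (0,3)
Wall sequence: RBLRTL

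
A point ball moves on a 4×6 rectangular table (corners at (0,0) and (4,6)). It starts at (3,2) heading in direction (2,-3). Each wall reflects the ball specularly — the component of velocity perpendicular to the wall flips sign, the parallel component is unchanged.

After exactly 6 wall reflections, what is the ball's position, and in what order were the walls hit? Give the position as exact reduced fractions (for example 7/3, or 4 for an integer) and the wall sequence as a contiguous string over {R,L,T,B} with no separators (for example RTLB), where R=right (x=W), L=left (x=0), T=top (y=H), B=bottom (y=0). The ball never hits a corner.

Final position: (11/3,0)
Wall sequence: RBLTRB

1. t=1/2 → R at (4,1/2); v=(-2,-3)
2. t=1/6 → B at (11/3,0); v=(-2,3)
3. t=11/6 → L at (0,11/2); v=(2,3)
4. t=1/6 → T at (1/3,6); v=(2,-3)
5. t=11/6 → R at (4,1/2); v=(-2,-3)
6. t=1/6 → B at (11/3,0); v=(-2,3)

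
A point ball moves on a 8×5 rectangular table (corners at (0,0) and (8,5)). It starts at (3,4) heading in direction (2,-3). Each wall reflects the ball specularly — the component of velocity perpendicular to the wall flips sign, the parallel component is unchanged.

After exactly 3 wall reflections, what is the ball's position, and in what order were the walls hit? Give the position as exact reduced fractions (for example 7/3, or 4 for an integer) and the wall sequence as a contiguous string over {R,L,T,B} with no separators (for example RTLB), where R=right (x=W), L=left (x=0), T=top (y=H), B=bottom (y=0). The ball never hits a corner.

1. t=4/3 → B at (17/3,0); v=(2,3)
2. t=7/6 → R at (8,7/2); v=(-2,3)
3. t=1/2 → T at (7,5); v=(-2,-3)

Final position: (7,5)
Wall sequence: BRT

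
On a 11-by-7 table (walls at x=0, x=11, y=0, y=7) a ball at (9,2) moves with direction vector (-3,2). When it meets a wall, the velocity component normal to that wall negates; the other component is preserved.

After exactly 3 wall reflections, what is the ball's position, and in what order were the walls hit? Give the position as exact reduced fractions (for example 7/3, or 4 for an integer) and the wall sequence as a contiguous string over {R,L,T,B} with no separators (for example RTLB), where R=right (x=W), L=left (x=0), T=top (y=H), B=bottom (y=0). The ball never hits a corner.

1. t=5/2 → T at (3/2,7); v=(-3,-2)
2. t=1/2 → L at (0,6); v=(3,-2)
3. t=3 → B at (9,0); v=(3,2)

Final position: (9,0)
Wall sequence: TLB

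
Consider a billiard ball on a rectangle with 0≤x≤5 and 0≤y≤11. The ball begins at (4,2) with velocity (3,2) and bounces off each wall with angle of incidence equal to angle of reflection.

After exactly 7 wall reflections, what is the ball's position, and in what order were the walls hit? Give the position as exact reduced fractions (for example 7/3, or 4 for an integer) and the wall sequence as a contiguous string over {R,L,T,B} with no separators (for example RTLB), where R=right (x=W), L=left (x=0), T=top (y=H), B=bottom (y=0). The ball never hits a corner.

1. t=1/3 → R at (5,8/3); v=(-3,2)
2. t=5/3 → L at (0,6); v=(3,2)
3. t=5/3 → R at (5,28/3); v=(-3,2)
4. t=5/6 → T at (5/2,11); v=(-3,-2)
5. t=5/6 → L at (0,28/3); v=(3,-2)
6. t=5/3 → R at (5,6); v=(-3,-2)
7. t=5/3 → L at (0,8/3); v=(3,-2)

Final position: (0,8/3)
Wall sequence: RLRTLRL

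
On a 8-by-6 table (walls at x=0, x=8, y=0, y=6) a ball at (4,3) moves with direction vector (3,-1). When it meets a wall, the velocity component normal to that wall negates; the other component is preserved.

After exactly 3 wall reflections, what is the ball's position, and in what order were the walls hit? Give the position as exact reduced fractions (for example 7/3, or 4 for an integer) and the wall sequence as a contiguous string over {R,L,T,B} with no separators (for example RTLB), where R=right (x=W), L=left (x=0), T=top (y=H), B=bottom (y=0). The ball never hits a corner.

Final position: (0,1)
Wall sequence: RBL

1. t=4/3 → R at (8,5/3); v=(-3,-1)
2. t=5/3 → B at (3,0); v=(-3,1)
3. t=1 → L at (0,1); v=(3,1)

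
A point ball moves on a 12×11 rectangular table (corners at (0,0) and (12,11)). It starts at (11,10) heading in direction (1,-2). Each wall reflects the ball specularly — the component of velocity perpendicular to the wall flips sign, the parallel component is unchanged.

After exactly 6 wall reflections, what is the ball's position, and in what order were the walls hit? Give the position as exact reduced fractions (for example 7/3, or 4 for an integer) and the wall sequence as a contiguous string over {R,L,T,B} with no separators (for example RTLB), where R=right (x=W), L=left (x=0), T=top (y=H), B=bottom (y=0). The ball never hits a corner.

1. t=1 → R at (12,8); v=(-1,-2)
2. t=4 → B at (8,0); v=(-1,2)
3. t=11/2 → T at (5/2,11); v=(-1,-2)
4. t=5/2 → L at (0,6); v=(1,-2)
5. t=3 → B at (3,0); v=(1,2)
6. t=11/2 → T at (17/2,11); v=(1,-2)

Final position: (17/2,11)
Wall sequence: RBTLBT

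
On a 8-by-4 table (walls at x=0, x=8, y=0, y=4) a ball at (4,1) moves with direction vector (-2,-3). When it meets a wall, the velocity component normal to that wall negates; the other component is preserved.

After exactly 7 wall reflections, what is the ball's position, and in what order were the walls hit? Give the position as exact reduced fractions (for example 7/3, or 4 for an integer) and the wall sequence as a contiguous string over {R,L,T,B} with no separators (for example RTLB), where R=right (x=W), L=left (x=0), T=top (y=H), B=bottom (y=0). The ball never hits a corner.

Final position: (8,1)
Wall sequence: BTLBTBR

1. t=1/3 → B at (10/3,0); v=(-2,3)
2. t=4/3 → T at (2/3,4); v=(-2,-3)
3. t=1/3 → L at (0,3); v=(2,-3)
4. t=1 → B at (2,0); v=(2,3)
5. t=4/3 → T at (14/3,4); v=(2,-3)
6. t=4/3 → B at (22/3,0); v=(2,3)
7. t=1/3 → R at (8,1); v=(-2,3)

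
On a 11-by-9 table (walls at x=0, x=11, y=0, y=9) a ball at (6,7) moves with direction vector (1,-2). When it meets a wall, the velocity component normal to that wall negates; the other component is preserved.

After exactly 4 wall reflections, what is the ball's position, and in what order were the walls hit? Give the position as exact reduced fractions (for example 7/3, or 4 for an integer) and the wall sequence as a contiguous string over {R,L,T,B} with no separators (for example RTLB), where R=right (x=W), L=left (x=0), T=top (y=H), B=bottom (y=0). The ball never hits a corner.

Final position: (7/2,0)
Wall sequence: BRTB

1. t=7/2 → B at (19/2,0); v=(1,2)
2. t=3/2 → R at (11,3); v=(-1,2)
3. t=3 → T at (8,9); v=(-1,-2)
4. t=9/2 → B at (7/2,0); v=(-1,2)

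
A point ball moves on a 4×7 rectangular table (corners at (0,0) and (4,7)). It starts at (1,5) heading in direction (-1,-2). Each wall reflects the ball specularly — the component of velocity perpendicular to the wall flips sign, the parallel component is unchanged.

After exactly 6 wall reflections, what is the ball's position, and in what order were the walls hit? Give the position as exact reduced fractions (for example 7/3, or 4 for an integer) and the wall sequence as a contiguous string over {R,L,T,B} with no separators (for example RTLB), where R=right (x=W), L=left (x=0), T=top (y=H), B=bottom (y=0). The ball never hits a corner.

1. t=1 → L at (0,3); v=(1,-2)
2. t=3/2 → B at (3/2,0); v=(1,2)
3. t=5/2 → R at (4,5); v=(-1,2)
4. t=1 → T at (3,7); v=(-1,-2)
5. t=3 → L at (0,1); v=(1,-2)
6. t=1/2 → B at (1/2,0); v=(1,2)

Final position: (1/2,0)
Wall sequence: LBRTLB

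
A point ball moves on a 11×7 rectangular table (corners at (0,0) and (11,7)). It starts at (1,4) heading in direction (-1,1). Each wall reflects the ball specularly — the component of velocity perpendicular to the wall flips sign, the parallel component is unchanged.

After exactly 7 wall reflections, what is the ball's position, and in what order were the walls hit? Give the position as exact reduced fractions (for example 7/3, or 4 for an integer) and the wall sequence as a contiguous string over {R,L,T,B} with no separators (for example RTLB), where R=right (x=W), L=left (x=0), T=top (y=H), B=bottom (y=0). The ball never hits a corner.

1. t=1 → L at (0,5); v=(1,1)
2. t=2 → T at (2,7); v=(1,-1)
3. t=7 → B at (9,0); v=(1,1)
4. t=2 → R at (11,2); v=(-1,1)
5. t=5 → T at (6,7); v=(-1,-1)
6. t=6 → L at (0,1); v=(1,-1)
7. t=1 → B at (1,0); v=(1,1)

Final position: (1,0)
Wall sequence: LTBRTLB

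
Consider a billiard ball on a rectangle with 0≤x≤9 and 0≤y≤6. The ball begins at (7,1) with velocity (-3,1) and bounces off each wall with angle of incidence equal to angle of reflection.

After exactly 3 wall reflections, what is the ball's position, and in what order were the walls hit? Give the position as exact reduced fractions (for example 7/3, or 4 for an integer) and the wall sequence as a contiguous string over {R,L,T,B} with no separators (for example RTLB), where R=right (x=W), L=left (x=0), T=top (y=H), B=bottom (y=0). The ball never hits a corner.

Final position: (9,17/3)
Wall sequence: LTR

1. t=7/3 → L at (0,10/3); v=(3,1)
2. t=8/3 → T at (8,6); v=(3,-1)
3. t=1/3 → R at (9,17/3); v=(-3,-1)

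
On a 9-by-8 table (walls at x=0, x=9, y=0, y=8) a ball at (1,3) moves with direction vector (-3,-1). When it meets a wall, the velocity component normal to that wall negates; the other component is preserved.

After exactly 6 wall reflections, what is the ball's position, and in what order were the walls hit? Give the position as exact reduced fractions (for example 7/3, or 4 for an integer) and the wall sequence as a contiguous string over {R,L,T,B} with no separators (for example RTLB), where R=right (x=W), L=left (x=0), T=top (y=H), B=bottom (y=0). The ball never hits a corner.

1. t=1/3 → L at (0,8/3); v=(3,-1)
2. t=8/3 → B at (8,0); v=(3,1)
3. t=1/3 → R at (9,1/3); v=(-3,1)
4. t=3 → L at (0,10/3); v=(3,1)
5. t=3 → R at (9,19/3); v=(-3,1)
6. t=5/3 → T at (4,8); v=(-3,-1)

Final position: (4,8)
Wall sequence: LBRLRT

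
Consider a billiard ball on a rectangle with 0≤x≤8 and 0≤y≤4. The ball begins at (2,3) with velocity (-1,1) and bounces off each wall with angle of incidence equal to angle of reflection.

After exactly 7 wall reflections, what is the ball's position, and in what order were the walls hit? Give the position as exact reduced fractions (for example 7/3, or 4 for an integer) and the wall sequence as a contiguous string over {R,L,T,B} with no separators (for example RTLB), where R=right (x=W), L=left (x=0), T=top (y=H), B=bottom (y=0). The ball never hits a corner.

1. t=1 → T at (1,4); v=(-1,-1)
2. t=1 → L at (0,3); v=(1,-1)
3. t=3 → B at (3,0); v=(1,1)
4. t=4 → T at (7,4); v=(1,-1)
5. t=1 → R at (8,3); v=(-1,-1)
6. t=3 → B at (5,0); v=(-1,1)
7. t=4 → T at (1,4); v=(-1,-1)

Final position: (1,4)
Wall sequence: TLBTRBT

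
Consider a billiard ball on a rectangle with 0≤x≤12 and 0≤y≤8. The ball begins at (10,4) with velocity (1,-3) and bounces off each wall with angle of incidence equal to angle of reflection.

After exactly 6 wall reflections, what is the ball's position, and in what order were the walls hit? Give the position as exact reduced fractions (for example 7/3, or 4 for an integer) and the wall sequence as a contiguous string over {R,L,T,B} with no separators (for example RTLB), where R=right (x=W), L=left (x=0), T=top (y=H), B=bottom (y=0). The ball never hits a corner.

1. t=4/3 → B at (34/3,0); v=(1,3)
2. t=2/3 → R at (12,2); v=(-1,3)
3. t=2 → T at (10,8); v=(-1,-3)
4. t=8/3 → B at (22/3,0); v=(-1,3)
5. t=8/3 → T at (14/3,8); v=(-1,-3)
6. t=8/3 → B at (2,0); v=(-1,3)

Final position: (2,0)
Wall sequence: BRTBTB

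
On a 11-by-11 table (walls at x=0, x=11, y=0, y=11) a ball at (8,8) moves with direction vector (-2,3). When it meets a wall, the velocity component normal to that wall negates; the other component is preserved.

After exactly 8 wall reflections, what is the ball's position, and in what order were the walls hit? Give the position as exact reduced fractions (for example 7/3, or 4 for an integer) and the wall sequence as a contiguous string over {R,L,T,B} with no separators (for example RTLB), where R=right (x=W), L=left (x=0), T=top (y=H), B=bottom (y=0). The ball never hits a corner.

1. t=1 → T at (6,11); v=(-2,-3)
2. t=3 → L at (0,2); v=(2,-3)
3. t=2/3 → B at (4/3,0); v=(2,3)
4. t=11/3 → T at (26/3,11); v=(2,-3)
5. t=7/6 → R at (11,15/2); v=(-2,-3)
6. t=5/2 → B at (6,0); v=(-2,3)
7. t=3 → L at (0,9); v=(2,3)
8. t=2/3 → T at (4/3,11); v=(2,-3)

Final position: (4/3,11)
Wall sequence: TLBTRBLT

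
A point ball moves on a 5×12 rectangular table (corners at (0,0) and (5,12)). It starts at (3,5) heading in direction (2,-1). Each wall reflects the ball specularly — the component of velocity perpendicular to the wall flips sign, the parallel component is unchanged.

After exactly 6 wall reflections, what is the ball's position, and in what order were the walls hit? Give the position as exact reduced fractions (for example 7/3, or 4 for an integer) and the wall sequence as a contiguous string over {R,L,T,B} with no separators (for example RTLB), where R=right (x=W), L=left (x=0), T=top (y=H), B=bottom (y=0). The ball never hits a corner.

1. t=1 → R at (5,4); v=(-2,-1)
2. t=5/2 → L at (0,3/2); v=(2,-1)
3. t=3/2 → B at (3,0); v=(2,1)
4. t=1 → R at (5,1); v=(-2,1)
5. t=5/2 → L at (0,7/2); v=(2,1)
6. t=5/2 → R at (5,6); v=(-2,1)

Final position: (5,6)
Wall sequence: RLBRLR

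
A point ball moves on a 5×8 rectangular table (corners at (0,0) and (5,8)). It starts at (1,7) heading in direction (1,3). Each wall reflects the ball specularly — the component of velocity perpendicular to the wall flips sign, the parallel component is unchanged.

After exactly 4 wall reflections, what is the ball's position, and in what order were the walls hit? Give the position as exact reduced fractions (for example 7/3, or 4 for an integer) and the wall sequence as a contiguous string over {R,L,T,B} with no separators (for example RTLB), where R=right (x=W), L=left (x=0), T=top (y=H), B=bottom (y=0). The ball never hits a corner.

Final position: (10/3,8)
Wall sequence: TBRT

1. t=1/3 → T at (4/3,8); v=(1,-3)
2. t=8/3 → B at (4,0); v=(1,3)
3. t=1 → R at (5,3); v=(-1,3)
4. t=5/3 → T at (10/3,8); v=(-1,-3)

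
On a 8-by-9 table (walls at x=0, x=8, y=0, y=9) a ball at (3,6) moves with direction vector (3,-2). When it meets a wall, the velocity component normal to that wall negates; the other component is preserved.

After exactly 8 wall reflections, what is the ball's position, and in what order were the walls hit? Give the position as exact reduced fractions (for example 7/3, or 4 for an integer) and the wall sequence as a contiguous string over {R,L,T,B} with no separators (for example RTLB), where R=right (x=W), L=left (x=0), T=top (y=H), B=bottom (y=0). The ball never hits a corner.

1. t=5/3 → R at (8,8/3); v=(-3,-2)
2. t=4/3 → B at (4,0); v=(-3,2)
3. t=4/3 → L at (0,8/3); v=(3,2)
4. t=8/3 → R at (8,8); v=(-3,2)
5. t=1/2 → T at (13/2,9); v=(-3,-2)
6. t=13/6 → L at (0,14/3); v=(3,-2)
7. t=7/3 → B at (7,0); v=(3,2)
8. t=1/3 → R at (8,2/3); v=(-3,2)

Final position: (8,2/3)
Wall sequence: RBLRTLBR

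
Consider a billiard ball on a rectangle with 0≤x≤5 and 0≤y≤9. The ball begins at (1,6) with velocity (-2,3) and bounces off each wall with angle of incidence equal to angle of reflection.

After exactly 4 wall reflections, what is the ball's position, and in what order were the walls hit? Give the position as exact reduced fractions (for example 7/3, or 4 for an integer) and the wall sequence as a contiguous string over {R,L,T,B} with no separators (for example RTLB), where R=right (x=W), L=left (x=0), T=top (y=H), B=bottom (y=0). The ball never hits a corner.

1. t=1/2 → L at (0,15/2); v=(2,3)
2. t=1/2 → T at (1,9); v=(2,-3)
3. t=2 → R at (5,3); v=(-2,-3)
4. t=1 → B at (3,0); v=(-2,3)

Final position: (3,0)
Wall sequence: LTRB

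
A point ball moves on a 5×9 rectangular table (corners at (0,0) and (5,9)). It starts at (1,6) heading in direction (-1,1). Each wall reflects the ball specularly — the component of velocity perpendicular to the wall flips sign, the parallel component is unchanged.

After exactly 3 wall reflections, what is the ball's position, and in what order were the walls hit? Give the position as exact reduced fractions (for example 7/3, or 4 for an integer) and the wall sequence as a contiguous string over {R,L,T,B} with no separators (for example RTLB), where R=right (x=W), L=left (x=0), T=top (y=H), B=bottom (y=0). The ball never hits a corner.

Final position: (5,6)
Wall sequence: LTR

1. t=1 → L at (0,7); v=(1,1)
2. t=2 → T at (2,9); v=(1,-1)
3. t=3 → R at (5,6); v=(-1,-1)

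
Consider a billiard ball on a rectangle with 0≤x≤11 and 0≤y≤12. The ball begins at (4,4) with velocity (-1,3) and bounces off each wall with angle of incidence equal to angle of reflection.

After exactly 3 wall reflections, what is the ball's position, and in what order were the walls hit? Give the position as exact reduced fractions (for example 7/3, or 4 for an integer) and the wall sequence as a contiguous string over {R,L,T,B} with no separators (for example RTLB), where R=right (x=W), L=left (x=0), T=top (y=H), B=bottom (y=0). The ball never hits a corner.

1. t=8/3 → T at (4/3,12); v=(-1,-3)
2. t=4/3 → L at (0,8); v=(1,-3)
3. t=8/3 → B at (8/3,0); v=(1,3)

Final position: (8/3,0)
Wall sequence: TLB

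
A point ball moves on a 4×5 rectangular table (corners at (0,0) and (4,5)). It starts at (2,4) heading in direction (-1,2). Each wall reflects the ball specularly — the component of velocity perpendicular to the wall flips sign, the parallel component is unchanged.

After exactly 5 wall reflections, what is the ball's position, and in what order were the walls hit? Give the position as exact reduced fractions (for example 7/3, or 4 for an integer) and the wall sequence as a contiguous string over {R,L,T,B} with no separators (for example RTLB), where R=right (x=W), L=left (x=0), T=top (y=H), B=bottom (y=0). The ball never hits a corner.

Final position: (4,4)
Wall sequence: TLBTR

1. t=1/2 → T at (3/2,5); v=(-1,-2)
2. t=3/2 → L at (0,2); v=(1,-2)
3. t=1 → B at (1,0); v=(1,2)
4. t=5/2 → T at (7/2,5); v=(1,-2)
5. t=1/2 → R at (4,4); v=(-1,-2)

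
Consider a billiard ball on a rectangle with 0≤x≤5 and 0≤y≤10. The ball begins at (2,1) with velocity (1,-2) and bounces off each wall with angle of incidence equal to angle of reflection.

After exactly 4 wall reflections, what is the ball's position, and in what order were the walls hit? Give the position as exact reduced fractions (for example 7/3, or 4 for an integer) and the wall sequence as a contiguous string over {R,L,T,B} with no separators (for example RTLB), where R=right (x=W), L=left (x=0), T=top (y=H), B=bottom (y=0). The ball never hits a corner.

1. t=1/2 → B at (5/2,0); v=(1,2)
2. t=5/2 → R at (5,5); v=(-1,2)
3. t=5/2 → T at (5/2,10); v=(-1,-2)
4. t=5/2 → L at (0,5); v=(1,-2)

Final position: (0,5)
Wall sequence: BRTL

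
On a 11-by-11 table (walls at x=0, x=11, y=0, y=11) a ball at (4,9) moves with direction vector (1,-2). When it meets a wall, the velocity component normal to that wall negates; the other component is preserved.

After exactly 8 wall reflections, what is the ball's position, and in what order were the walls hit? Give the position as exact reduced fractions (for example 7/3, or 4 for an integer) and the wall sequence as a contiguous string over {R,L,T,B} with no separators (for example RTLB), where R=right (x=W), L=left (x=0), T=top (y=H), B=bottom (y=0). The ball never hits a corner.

Final position: (11,5)
Wall sequence: BRTBLTBR

1. t=9/2 → B at (17/2,0); v=(1,2)
2. t=5/2 → R at (11,5); v=(-1,2)
3. t=3 → T at (8,11); v=(-1,-2)
4. t=11/2 → B at (5/2,0); v=(-1,2)
5. t=5/2 → L at (0,5); v=(1,2)
6. t=3 → T at (3,11); v=(1,-2)
7. t=11/2 → B at (17/2,0); v=(1,2)
8. t=5/2 → R at (11,5); v=(-1,2)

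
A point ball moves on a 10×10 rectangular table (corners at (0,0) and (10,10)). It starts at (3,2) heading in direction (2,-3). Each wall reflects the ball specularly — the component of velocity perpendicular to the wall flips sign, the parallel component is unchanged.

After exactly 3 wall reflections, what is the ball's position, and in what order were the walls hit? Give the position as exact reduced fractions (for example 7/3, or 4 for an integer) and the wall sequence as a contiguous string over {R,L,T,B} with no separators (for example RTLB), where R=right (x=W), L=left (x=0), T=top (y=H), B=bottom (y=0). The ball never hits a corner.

1. t=2/3 → B at (13/3,0); v=(2,3)
2. t=17/6 → R at (10,17/2); v=(-2,3)
3. t=1/2 → T at (9,10); v=(-2,-3)

Final position: (9,10)
Wall sequence: BRT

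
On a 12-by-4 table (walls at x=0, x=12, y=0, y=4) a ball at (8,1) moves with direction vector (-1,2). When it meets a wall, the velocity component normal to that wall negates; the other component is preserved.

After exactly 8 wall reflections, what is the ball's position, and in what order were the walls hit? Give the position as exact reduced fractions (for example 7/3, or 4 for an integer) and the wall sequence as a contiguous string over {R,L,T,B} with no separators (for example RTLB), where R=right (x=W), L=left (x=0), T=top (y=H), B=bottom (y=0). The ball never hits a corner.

Final position: (11/2,4)
Wall sequence: TBTBLTBT

1. t=3/2 → T at (13/2,4); v=(-1,-2)
2. t=2 → B at (9/2,0); v=(-1,2)
3. t=2 → T at (5/2,4); v=(-1,-2)
4. t=2 → B at (1/2,0); v=(-1,2)
5. t=1/2 → L at (0,1); v=(1,2)
6. t=3/2 → T at (3/2,4); v=(1,-2)
7. t=2 → B at (7/2,0); v=(1,2)
8. t=2 → T at (11/2,4); v=(1,-2)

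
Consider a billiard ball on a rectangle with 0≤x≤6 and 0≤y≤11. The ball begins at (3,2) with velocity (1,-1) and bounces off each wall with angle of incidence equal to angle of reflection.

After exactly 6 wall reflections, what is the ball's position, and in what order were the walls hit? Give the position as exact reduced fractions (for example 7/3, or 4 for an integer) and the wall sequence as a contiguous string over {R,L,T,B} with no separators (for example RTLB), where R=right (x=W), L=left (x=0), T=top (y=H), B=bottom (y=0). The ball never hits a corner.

1. t=2 → B at (5,0); v=(1,1)
2. t=1 → R at (6,1); v=(-1,1)
3. t=6 → L at (0,7); v=(1,1)
4. t=4 → T at (4,11); v=(1,-1)
5. t=2 → R at (6,9); v=(-1,-1)
6. t=6 → L at (0,3); v=(1,-1)

Final position: (0,3)
Wall sequence: BRLTRL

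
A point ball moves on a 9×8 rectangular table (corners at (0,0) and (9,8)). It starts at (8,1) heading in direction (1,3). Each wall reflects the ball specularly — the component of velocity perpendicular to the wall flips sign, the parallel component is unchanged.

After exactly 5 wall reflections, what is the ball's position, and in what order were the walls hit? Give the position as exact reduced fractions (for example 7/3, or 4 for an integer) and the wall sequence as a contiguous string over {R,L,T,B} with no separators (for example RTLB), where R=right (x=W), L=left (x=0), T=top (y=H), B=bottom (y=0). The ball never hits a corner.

1. t=1 → R at (9,4); v=(-1,3)
2. t=4/3 → T at (23/3,8); v=(-1,-3)
3. t=8/3 → B at (5,0); v=(-1,3)
4. t=8/3 → T at (7/3,8); v=(-1,-3)
5. t=7/3 → L at (0,1); v=(1,-3)

Final position: (0,1)
Wall sequence: RTBTL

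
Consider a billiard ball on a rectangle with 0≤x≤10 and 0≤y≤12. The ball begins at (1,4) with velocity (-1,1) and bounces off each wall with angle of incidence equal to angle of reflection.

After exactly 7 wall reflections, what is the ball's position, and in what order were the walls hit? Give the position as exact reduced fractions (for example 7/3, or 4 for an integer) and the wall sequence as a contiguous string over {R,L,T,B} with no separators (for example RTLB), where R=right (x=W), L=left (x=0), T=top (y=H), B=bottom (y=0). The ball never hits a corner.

1. t=1 → L at (0,5); v=(1,1)
2. t=7 → T at (7,12); v=(1,-1)
3. t=3 → R at (10,9); v=(-1,-1)
4. t=9 → B at (1,0); v=(-1,1)
5. t=1 → L at (0,1); v=(1,1)
6. t=10 → R at (10,11); v=(-1,1)
7. t=1 → T at (9,12); v=(-1,-1)

Final position: (9,12)
Wall sequence: LTRBLRT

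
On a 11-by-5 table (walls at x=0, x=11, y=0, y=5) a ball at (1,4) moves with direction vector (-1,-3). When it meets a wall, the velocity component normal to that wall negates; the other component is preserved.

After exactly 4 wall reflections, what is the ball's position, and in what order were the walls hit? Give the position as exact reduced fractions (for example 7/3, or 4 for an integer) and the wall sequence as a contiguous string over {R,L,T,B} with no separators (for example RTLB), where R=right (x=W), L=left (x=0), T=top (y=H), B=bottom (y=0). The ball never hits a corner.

1. t=1 → L at (0,1); v=(1,-3)
2. t=1/3 → B at (1/3,0); v=(1,3)
3. t=5/3 → T at (2,5); v=(1,-3)
4. t=5/3 → B at (11/3,0); v=(1,3)

Final position: (11/3,0)
Wall sequence: LBTB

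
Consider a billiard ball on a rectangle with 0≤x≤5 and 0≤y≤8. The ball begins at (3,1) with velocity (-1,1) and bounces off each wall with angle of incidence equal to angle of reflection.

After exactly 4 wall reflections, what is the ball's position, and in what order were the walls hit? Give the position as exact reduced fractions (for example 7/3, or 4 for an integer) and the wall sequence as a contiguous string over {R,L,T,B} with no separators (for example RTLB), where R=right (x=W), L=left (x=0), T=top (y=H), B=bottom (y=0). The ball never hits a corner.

1. t=3 → L at (0,4); v=(1,1)
2. t=4 → T at (4,8); v=(1,-1)
3. t=1 → R at (5,7); v=(-1,-1)
4. t=5 → L at (0,2); v=(1,-1)

Final position: (0,2)
Wall sequence: LTRL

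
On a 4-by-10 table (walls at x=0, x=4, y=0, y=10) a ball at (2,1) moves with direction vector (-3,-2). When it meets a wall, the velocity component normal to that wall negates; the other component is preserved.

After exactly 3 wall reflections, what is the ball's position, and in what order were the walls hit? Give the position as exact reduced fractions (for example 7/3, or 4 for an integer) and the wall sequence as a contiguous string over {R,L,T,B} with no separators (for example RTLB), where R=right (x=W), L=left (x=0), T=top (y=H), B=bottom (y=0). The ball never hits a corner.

1. t=1/2 → B at (1/2,0); v=(-3,2)
2. t=1/6 → L at (0,1/3); v=(3,2)
3. t=4/3 → R at (4,3); v=(-3,2)

Final position: (4,3)
Wall sequence: BLR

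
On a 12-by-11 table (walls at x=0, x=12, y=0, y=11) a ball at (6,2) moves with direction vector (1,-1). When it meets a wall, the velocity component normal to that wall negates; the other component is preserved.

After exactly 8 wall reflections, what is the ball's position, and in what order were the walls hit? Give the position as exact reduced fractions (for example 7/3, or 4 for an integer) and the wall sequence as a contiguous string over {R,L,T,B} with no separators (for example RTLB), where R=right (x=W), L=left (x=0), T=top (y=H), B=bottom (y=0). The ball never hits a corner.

1. t=2 → B at (8,0); v=(1,1)
2. t=4 → R at (12,4); v=(-1,1)
3. t=7 → T at (5,11); v=(-1,-1)
4. t=5 → L at (0,6); v=(1,-1)
5. t=6 → B at (6,0); v=(1,1)
6. t=6 → R at (12,6); v=(-1,1)
7. t=5 → T at (7,11); v=(-1,-1)
8. t=7 → L at (0,4); v=(1,-1)

Final position: (0,4)
Wall sequence: BRTLBRTL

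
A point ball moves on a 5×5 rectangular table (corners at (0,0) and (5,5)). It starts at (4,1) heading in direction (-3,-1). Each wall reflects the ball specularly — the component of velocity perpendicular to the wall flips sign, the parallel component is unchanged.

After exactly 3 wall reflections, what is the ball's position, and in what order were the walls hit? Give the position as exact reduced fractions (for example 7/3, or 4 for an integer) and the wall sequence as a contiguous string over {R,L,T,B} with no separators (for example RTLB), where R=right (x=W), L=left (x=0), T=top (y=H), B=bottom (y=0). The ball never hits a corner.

Final position: (5,2)
Wall sequence: BLR

1. t=1 → B at (1,0); v=(-3,1)
2. t=1/3 → L at (0,1/3); v=(3,1)
3. t=5/3 → R at (5,2); v=(-3,1)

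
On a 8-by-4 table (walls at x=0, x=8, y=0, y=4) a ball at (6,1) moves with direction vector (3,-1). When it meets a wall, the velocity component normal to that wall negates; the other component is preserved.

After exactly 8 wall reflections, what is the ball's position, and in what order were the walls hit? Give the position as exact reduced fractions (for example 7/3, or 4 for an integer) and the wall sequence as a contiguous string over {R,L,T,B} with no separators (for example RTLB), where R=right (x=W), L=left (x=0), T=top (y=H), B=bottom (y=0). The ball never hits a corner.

Final position: (8,7/3)
Wall sequence: RBLTRLBR

1. t=2/3 → R at (8,1/3); v=(-3,-1)
2. t=1/3 → B at (7,0); v=(-3,1)
3. t=7/3 → L at (0,7/3); v=(3,1)
4. t=5/3 → T at (5,4); v=(3,-1)
5. t=1 → R at (8,3); v=(-3,-1)
6. t=8/3 → L at (0,1/3); v=(3,-1)
7. t=1/3 → B at (1,0); v=(3,1)
8. t=7/3 → R at (8,7/3); v=(-3,1)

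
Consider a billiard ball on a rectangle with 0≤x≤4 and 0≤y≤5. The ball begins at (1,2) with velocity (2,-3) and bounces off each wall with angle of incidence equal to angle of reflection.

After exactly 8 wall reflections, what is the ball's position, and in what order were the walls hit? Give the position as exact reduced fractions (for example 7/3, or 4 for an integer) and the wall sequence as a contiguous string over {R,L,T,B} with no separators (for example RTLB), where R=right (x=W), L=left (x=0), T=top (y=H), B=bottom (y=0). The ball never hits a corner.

Final position: (1/3,0)
Wall sequence: BRTLBRTB

1. t=2/3 → B at (7/3,0); v=(2,3)
2. t=5/6 → R at (4,5/2); v=(-2,3)
3. t=5/6 → T at (7/3,5); v=(-2,-3)
4. t=7/6 → L at (0,3/2); v=(2,-3)
5. t=1/2 → B at (1,0); v=(2,3)
6. t=3/2 → R at (4,9/2); v=(-2,3)
7. t=1/6 → T at (11/3,5); v=(-2,-3)
8. t=5/3 → B at (1/3,0); v=(-2,3)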